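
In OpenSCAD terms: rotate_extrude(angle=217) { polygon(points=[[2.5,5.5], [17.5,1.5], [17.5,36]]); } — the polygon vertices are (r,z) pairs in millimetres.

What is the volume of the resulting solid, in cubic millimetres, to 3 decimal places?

Volume = 12249.757 mm³

Profile (r,z), 3 vertices: (2.5,5.5) (17.5,1.5) (17.5,36)
edge 0: (2.5,5.5)→(17.5,1.5)  cross = 2.5·1.5 − 17.5·5.5 = -92.5000; (r_i+r_j)·cross = 20·-92.5000 = -1850.0000
edge 1: (17.5,1.5)→(17.5,36)  cross = 17.5·36 − 17.5·1.5 = 603.7500; (r_i+r_j)·cross = 35·603.7500 = 21131.2500
edge 2: (17.5,36)→(2.5,5.5)  cross = 17.5·5.5 − 2.5·36 = 6.2500; (r_i+r_j)·cross = 20·6.2500 = 125.0000
Σcross = 517.5000 → A = |Σcross|/2 = 258.7500 mm²
Σ(r_i+r_j)·cross = 19406.2500 → first moment M = |Σ|/6 = 3234.3750
R_c = M/A = 3234.3750/258.7500 = 12.5000 mm
θ = 217° = 3.787364 rad
V = θ·R_c·A = 3.787364·12.5000·258.7500 = 12249.757 mm³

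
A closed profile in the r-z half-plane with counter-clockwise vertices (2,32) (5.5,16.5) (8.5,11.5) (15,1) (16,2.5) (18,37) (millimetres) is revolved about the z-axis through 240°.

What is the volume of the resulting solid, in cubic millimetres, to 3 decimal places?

Profile (r,z), 6 vertices: (2,32) (5.5,16.5) (8.5,11.5) (15,1) (16,2.5) (18,37)
edge 0: (2,32)→(5.5,16.5)  cross = 2·16.5 − 5.5·32 = -143.0000; (r_i+r_j)·cross = 7.5·-143.0000 = -1072.5000
edge 1: (5.5,16.5)→(8.5,11.5)  cross = 5.5·11.5 − 8.5·16.5 = -77.0000; (r_i+r_j)·cross = 14·-77.0000 = -1078.0000
edge 2: (8.5,11.5)→(15,1)  cross = 8.5·1 − 15·11.5 = -164.0000; (r_i+r_j)·cross = 23.5·-164.0000 = -3854.0000
edge 3: (15,1)→(16,2.5)  cross = 15·2.5 − 16·1 = 21.5000; (r_i+r_j)·cross = 31·21.5000 = 666.5000
edge 4: (16,2.5)→(18,37)  cross = 16·37 − 18·2.5 = 547.0000; (r_i+r_j)·cross = 34·547.0000 = 18598.0000
edge 5: (18,37)→(2,32)  cross = 18·32 − 2·37 = 502.0000; (r_i+r_j)·cross = 20·502.0000 = 10040.0000
Σcross = 686.5000 → A = |Σcross|/2 = 343.2500 mm²
Σ(r_i+r_j)·cross = 23300.0000 → first moment M = |Σ|/6 = 3883.3333
R_c = M/A = 3883.3333/343.2500 = 11.3134 mm
θ = 240° = 4.188790 rad
V = θ·R_c·A = 4.188790·11.3134·343.2500 = 16266.469 mm³

Volume = 16266.469 mm³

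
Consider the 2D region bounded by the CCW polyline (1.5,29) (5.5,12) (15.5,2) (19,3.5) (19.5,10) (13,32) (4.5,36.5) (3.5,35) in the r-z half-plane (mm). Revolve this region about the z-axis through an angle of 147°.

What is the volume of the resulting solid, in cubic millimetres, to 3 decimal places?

Profile (r,z), 8 vertices: (1.5,29) (5.5,12) (15.5,2) (19,3.5) (19.5,10) (13,32) (4.5,36.5) (3.5,35)
edge 0: (1.5,29)→(5.5,12)  cross = 1.5·12 − 5.5·29 = -141.5000; (r_i+r_j)·cross = 7·-141.5000 = -990.5000
edge 1: (5.5,12)→(15.5,2)  cross = 5.5·2 − 15.5·12 = -175.0000; (r_i+r_j)·cross = 21·-175.0000 = -3675.0000
edge 2: (15.5,2)→(19,3.5)  cross = 15.5·3.5 − 19·2 = 16.2500; (r_i+r_j)·cross = 34.5·16.2500 = 560.6250
edge 3: (19,3.5)→(19.5,10)  cross = 19·10 − 19.5·3.5 = 121.7500; (r_i+r_j)·cross = 38.5·121.7500 = 4687.3750
edge 4: (19.5,10)→(13,32)  cross = 19.5·32 − 13·10 = 494.0000; (r_i+r_j)·cross = 32.5·494.0000 = 16055.0000
edge 5: (13,32)→(4.5,36.5)  cross = 13·36.5 − 4.5·32 = 330.5000; (r_i+r_j)·cross = 17.5·330.5000 = 5783.7500
edge 6: (4.5,36.5)→(3.5,35)  cross = 4.5·35 − 3.5·36.5 = 29.7500; (r_i+r_j)·cross = 8·29.7500 = 238.0000
edge 7: (3.5,35)→(1.5,29)  cross = 3.5·29 − 1.5·35 = 49.0000; (r_i+r_j)·cross = 5·49.0000 = 245.0000
Σcross = 724.7500 → A = |Σcross|/2 = 362.3750 mm²
Σ(r_i+r_j)·cross = 22904.2500 → first moment M = |Σ|/6 = 3817.3750
R_c = M/A = 3817.3750/362.3750 = 10.5343 mm
θ = 147° = 2.565634 rad
V = θ·R_c·A = 2.565634·10.5343·362.3750 = 9793.987 mm³

Volume = 9793.987 mm³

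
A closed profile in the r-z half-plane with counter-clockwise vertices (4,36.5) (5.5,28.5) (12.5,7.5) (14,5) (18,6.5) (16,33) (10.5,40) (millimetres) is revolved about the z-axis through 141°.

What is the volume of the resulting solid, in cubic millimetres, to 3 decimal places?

Volume = 8238.526 mm³

Profile (r,z), 7 vertices: (4,36.5) (5.5,28.5) (12.5,7.5) (14,5) (18,6.5) (16,33) (10.5,40)
edge 0: (4,36.5)→(5.5,28.5)  cross = 4·28.5 − 5.5·36.5 = -86.7500; (r_i+r_j)·cross = 9.5·-86.7500 = -824.1250
edge 1: (5.5,28.5)→(12.5,7.5)  cross = 5.5·7.5 − 12.5·28.5 = -315.0000; (r_i+r_j)·cross = 18·-315.0000 = -5670.0000
edge 2: (12.5,7.5)→(14,5)  cross = 12.5·5 − 14·7.5 = -42.5000; (r_i+r_j)·cross = 26.5·-42.5000 = -1126.2500
edge 3: (14,5)→(18,6.5)  cross = 14·6.5 − 18·5 = 1.0000; (r_i+r_j)·cross = 32·1.0000 = 32.0000
edge 4: (18,6.5)→(16,33)  cross = 18·33 − 16·6.5 = 490.0000; (r_i+r_j)·cross = 34·490.0000 = 16660.0000
edge 5: (16,33)→(10.5,40)  cross = 16·40 − 10.5·33 = 293.5000; (r_i+r_j)·cross = 26.5·293.5000 = 7777.7500
edge 6: (10.5,40)→(4,36.5)  cross = 10.5·36.5 − 4·40 = 223.2500; (r_i+r_j)·cross = 14.5·223.2500 = 3237.1250
Σcross = 563.5000 → A = |Σcross|/2 = 281.7500 mm²
Σ(r_i+r_j)·cross = 20086.5000 → first moment M = |Σ|/6 = 3347.7500
R_c = M/A = 3347.7500/281.7500 = 11.8820 mm
θ = 141° = 2.460914 rad
V = θ·R_c·A = 2.460914·11.8820·281.7500 = 8238.526 mm³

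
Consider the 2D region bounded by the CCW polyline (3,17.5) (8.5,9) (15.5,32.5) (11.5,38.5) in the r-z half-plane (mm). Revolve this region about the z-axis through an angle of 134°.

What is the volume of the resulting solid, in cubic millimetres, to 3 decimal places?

Volume = 3565.119 mm³

Profile (r,z), 4 vertices: (3,17.5) (8.5,9) (15.5,32.5) (11.5,38.5)
edge 0: (3,17.5)→(8.5,9)  cross = 3·9 − 8.5·17.5 = -121.7500; (r_i+r_j)·cross = 11.5·-121.7500 = -1400.1250
edge 1: (8.5,9)→(15.5,32.5)  cross = 8.5·32.5 − 15.5·9 = 136.7500; (r_i+r_j)·cross = 24·136.7500 = 3282.0000
edge 2: (15.5,32.5)→(11.5,38.5)  cross = 15.5·38.5 − 11.5·32.5 = 223.0000; (r_i+r_j)·cross = 27·223.0000 = 6021.0000
edge 3: (11.5,38.5)→(3,17.5)  cross = 11.5·17.5 − 3·38.5 = 85.7500; (r_i+r_j)·cross = 14.5·85.7500 = 1243.3750
Σcross = 323.7500 → A = |Σcross|/2 = 161.8750 mm²
Σ(r_i+r_j)·cross = 9146.2500 → first moment M = |Σ|/6 = 1524.3750
R_c = M/A = 1524.3750/161.8750 = 9.4170 mm
θ = 134° = 2.338741 rad
V = θ·R_c·A = 2.338741·9.4170·161.8750 = 3565.119 mm³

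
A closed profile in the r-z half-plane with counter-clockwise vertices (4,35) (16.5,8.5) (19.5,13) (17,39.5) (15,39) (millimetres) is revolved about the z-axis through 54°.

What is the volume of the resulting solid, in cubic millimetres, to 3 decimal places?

Profile (r,z), 5 vertices: (4,35) (16.5,8.5) (19.5,13) (17,39.5) (15,39)
edge 0: (4,35)→(16.5,8.5)  cross = 4·8.5 − 16.5·35 = -543.5000; (r_i+r_j)·cross = 20.5·-543.5000 = -11141.7500
edge 1: (16.5,8.5)→(19.5,13)  cross = 16.5·13 − 19.5·8.5 = 48.7500; (r_i+r_j)·cross = 36·48.7500 = 1755.0000
edge 2: (19.5,13)→(17,39.5)  cross = 19.5·39.5 − 17·13 = 549.2500; (r_i+r_j)·cross = 36.5·549.2500 = 20047.6250
edge 3: (17,39.5)→(15,39)  cross = 17·39 − 15·39.5 = 70.5000; (r_i+r_j)·cross = 32·70.5000 = 2256.0000
edge 4: (15,39)→(4,35)  cross = 15·35 − 4·39 = 369.0000; (r_i+r_j)·cross = 19·369.0000 = 7011.0000
Σcross = 494.0000 → A = |Σcross|/2 = 247.0000 mm²
Σ(r_i+r_j)·cross = 19927.8750 → first moment M = |Σ|/6 = 3321.3125
R_c = M/A = 3321.3125/247.0000 = 13.4466 mm
θ = 54° = 0.942478 rad
V = θ·R_c·A = 0.942478·13.4466·247.0000 = 3130.263 mm³

Volume = 3130.263 mm³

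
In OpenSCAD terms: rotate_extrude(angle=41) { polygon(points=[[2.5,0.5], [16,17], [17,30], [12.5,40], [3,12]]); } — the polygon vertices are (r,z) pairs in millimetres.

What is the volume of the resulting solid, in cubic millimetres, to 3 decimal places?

Profile (r,z), 5 vertices: (2.5,0.5) (16,17) (17,30) (12.5,40) (3,12)
edge 0: (2.5,0.5)→(16,17)  cross = 2.5·17 − 16·0.5 = 34.5000; (r_i+r_j)·cross = 18.5·34.5000 = 638.2500
edge 1: (16,17)→(17,30)  cross = 16·30 − 17·17 = 191.0000; (r_i+r_j)·cross = 33·191.0000 = 6303.0000
edge 2: (17,30)→(12.5,40)  cross = 17·40 − 12.5·30 = 305.0000; (r_i+r_j)·cross = 29.5·305.0000 = 8997.5000
edge 3: (12.5,40)→(3,12)  cross = 12.5·12 − 3·40 = 30.0000; (r_i+r_j)·cross = 15.5·30.0000 = 465.0000
edge 4: (3,12)→(2.5,0.5)  cross = 3·0.5 − 2.5·12 = -28.5000; (r_i+r_j)·cross = 5.5·-28.5000 = -156.7500
Σcross = 532.0000 → A = |Σcross|/2 = 266.0000 mm²
Σ(r_i+r_j)·cross = 16247.0000 → first moment M = |Σ|/6 = 2707.8333
R_c = M/A = 2707.8333/266.0000 = 10.1798 mm
θ = 41° = 0.715585 rad
V = θ·R_c·A = 0.715585·10.1798·266.0000 = 1937.685 mm³

Volume = 1937.685 mm³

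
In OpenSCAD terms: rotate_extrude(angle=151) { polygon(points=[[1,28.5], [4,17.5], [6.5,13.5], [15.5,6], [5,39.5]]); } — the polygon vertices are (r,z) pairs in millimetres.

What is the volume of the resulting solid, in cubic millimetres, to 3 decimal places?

Volume = 3381.608 mm³

Profile (r,z), 5 vertices: (1,28.5) (4,17.5) (6.5,13.5) (15.5,6) (5,39.5)
edge 0: (1,28.5)→(4,17.5)  cross = 1·17.5 − 4·28.5 = -96.5000; (r_i+r_j)·cross = 5·-96.5000 = -482.5000
edge 1: (4,17.5)→(6.5,13.5)  cross = 4·13.5 − 6.5·17.5 = -59.7500; (r_i+r_j)·cross = 10.5·-59.7500 = -627.3750
edge 2: (6.5,13.5)→(15.5,6)  cross = 6.5·6 − 15.5·13.5 = -170.2500; (r_i+r_j)·cross = 22·-170.2500 = -3745.5000
edge 3: (15.5,6)→(5,39.5)  cross = 15.5·39.5 − 5·6 = 582.2500; (r_i+r_j)·cross = 20.5·582.2500 = 11936.1250
edge 4: (5,39.5)→(1,28.5)  cross = 5·28.5 − 1·39.5 = 103.0000; (r_i+r_j)·cross = 6·103.0000 = 618.0000
Σcross = 358.7500 → A = |Σcross|/2 = 179.3750 mm²
Σ(r_i+r_j)·cross = 7698.7500 → first moment M = |Σ|/6 = 1283.1250
R_c = M/A = 1283.1250/179.3750 = 7.1533 mm
θ = 151° = 2.635447 rad
V = θ·R_c·A = 2.635447·7.1533·179.3750 = 3381.608 mm³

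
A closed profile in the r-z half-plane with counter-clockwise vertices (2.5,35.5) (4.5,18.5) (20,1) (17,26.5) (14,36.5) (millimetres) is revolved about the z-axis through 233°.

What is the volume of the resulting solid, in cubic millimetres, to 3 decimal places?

Profile (r,z), 5 vertices: (2.5,35.5) (4.5,18.5) (20,1) (17,26.5) (14,36.5)
edge 0: (2.5,35.5)→(4.5,18.5)  cross = 2.5·18.5 − 4.5·35.5 = -113.5000; (r_i+r_j)·cross = 7·-113.5000 = -794.5000
edge 1: (4.5,18.5)→(20,1)  cross = 4.5·1 − 20·18.5 = -365.5000; (r_i+r_j)·cross = 24.5·-365.5000 = -8954.7500
edge 2: (20,1)→(17,26.5)  cross = 20·26.5 − 17·1 = 513.0000; (r_i+r_j)·cross = 37·513.0000 = 18981.0000
edge 3: (17,26.5)→(14,36.5)  cross = 17·36.5 − 14·26.5 = 249.5000; (r_i+r_j)·cross = 31·249.5000 = 7734.5000
edge 4: (14,36.5)→(2.5,35.5)  cross = 14·35.5 − 2.5·36.5 = 405.7500; (r_i+r_j)·cross = 16.5·405.7500 = 6694.8750
Σcross = 689.2500 → A = |Σcross|/2 = 344.6250 mm²
Σ(r_i+r_j)·cross = 23661.1250 → first moment M = |Σ|/6 = 3943.5208
R_c = M/A = 3943.5208/344.6250 = 11.4429 mm
θ = 233° = 4.066617 rad
V = θ·R_c·A = 4.066617·11.4429·344.6250 = 16036.789 mm³

Volume = 16036.789 mm³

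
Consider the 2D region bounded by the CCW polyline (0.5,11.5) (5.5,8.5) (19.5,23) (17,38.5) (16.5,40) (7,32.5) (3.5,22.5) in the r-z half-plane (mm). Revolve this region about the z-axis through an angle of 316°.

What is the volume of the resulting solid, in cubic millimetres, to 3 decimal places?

Volume = 18284.860 mm³

Profile (r,z), 7 vertices: (0.5,11.5) (5.5,8.5) (19.5,23) (17,38.5) (16.5,40) (7,32.5) (3.5,22.5)
edge 0: (0.5,11.5)→(5.5,8.5)  cross = 0.5·8.5 − 5.5·11.5 = -59.0000; (r_i+r_j)·cross = 6·-59.0000 = -354.0000
edge 1: (5.5,8.5)→(19.5,23)  cross = 5.5·23 − 19.5·8.5 = -39.2500; (r_i+r_j)·cross = 25·-39.2500 = -981.2500
edge 2: (19.5,23)→(17,38.5)  cross = 19.5·38.5 − 17·23 = 359.7500; (r_i+r_j)·cross = 36.5·359.7500 = 13130.8750
edge 3: (17,38.5)→(16.5,40)  cross = 17·40 − 16.5·38.5 = 44.7500; (r_i+r_j)·cross = 33.5·44.7500 = 1499.1250
edge 4: (16.5,40)→(7,32.5)  cross = 16.5·32.5 − 7·40 = 256.2500; (r_i+r_j)·cross = 23.5·256.2500 = 6021.8750
edge 5: (7,32.5)→(3.5,22.5)  cross = 7·22.5 − 3.5·32.5 = 43.7500; (r_i+r_j)·cross = 10.5·43.7500 = 459.3750
edge 6: (3.5,22.5)→(0.5,11.5)  cross = 3.5·11.5 − 0.5·22.5 = 29.0000; (r_i+r_j)·cross = 4·29.0000 = 116.0000
Σcross = 635.2500 → A = |Σcross|/2 = 317.6250 mm²
Σ(r_i+r_j)·cross = 19892.0000 → first moment M = |Σ|/6 = 3315.3333
R_c = M/A = 3315.3333/317.6250 = 10.4379 mm
θ = 316° = 5.515240 rad
V = θ·R_c·A = 5.515240·10.4379·317.6250 = 18284.860 mm³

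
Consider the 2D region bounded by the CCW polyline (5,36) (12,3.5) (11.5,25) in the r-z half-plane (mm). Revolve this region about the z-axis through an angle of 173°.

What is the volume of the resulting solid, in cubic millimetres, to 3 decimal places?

Profile (r,z), 3 vertices: (5,36) (12,3.5) (11.5,25)
edge 0: (5,36)→(12,3.5)  cross = 5·3.5 − 12·36 = -414.5000; (r_i+r_j)·cross = 17·-414.5000 = -7046.5000
edge 1: (12,3.5)→(11.5,25)  cross = 12·25 − 11.5·3.5 = 259.7500; (r_i+r_j)·cross = 23.5·259.7500 = 6104.1250
edge 2: (11.5,25)→(5,36)  cross = 11.5·36 − 5·25 = 289.0000; (r_i+r_j)·cross = 16.5·289.0000 = 4768.5000
Σcross = 134.2500 → A = |Σcross|/2 = 67.1250 mm²
Σ(r_i+r_j)·cross = 3826.1250 → first moment M = |Σ|/6 = 637.6875
R_c = M/A = 637.6875/67.1250 = 9.5000 mm
θ = 173° = 3.019420 rad
V = θ·R_c·A = 3.019420·9.5000·67.1250 = 1925.446 mm³

Volume = 1925.446 mm³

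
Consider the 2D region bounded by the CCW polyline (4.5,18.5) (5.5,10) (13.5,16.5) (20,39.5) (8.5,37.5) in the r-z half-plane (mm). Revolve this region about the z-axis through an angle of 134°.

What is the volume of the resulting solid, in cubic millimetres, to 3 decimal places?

Profile (r,z), 5 vertices: (4.5,18.5) (5.5,10) (13.5,16.5) (20,39.5) (8.5,37.5)
edge 0: (4.5,18.5)→(5.5,10)  cross = 4.5·10 − 5.5·18.5 = -56.7500; (r_i+r_j)·cross = 10·-56.7500 = -567.5000
edge 1: (5.5,10)→(13.5,16.5)  cross = 5.5·16.5 − 13.5·10 = -44.2500; (r_i+r_j)·cross = 19·-44.2500 = -840.7500
edge 2: (13.5,16.5)→(20,39.5)  cross = 13.5·39.5 − 20·16.5 = 203.2500; (r_i+r_j)·cross = 33.5·203.2500 = 6808.8750
edge 3: (20,39.5)→(8.5,37.5)  cross = 20·37.5 − 8.5·39.5 = 414.2500; (r_i+r_j)·cross = 28.5·414.2500 = 11806.1250
edge 4: (8.5,37.5)→(4.5,18.5)  cross = 8.5·18.5 − 4.5·37.5 = -11.5000; (r_i+r_j)·cross = 13·-11.5000 = -149.5000
Σcross = 505.0000 → A = |Σcross|/2 = 252.5000 mm²
Σ(r_i+r_j)·cross = 17057.2500 → first moment M = |Σ|/6 = 2842.8750
R_c = M/A = 2842.8750/252.5000 = 11.2589 mm
θ = 134° = 2.338741 rad
V = θ·R_c·A = 2.338741·11.2589·252.5000 = 6648.749 mm³

Volume = 6648.749 mm³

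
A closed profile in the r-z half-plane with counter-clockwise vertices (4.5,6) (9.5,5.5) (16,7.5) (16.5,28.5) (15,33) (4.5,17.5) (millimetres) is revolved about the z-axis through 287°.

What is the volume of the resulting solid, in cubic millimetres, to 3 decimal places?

Profile (r,z), 6 vertices: (4.5,6) (9.5,5.5) (16,7.5) (16.5,28.5) (15,33) (4.5,17.5)
edge 0: (4.5,6)→(9.5,5.5)  cross = 4.5·5.5 − 9.5·6 = -32.2500; (r_i+r_j)·cross = 14·-32.2500 = -451.5000
edge 1: (9.5,5.5)→(16,7.5)  cross = 9.5·7.5 − 16·5.5 = -16.7500; (r_i+r_j)·cross = 25.5·-16.7500 = -427.1250
edge 2: (16,7.5)→(16.5,28.5)  cross = 16·28.5 − 16.5·7.5 = 332.2500; (r_i+r_j)·cross = 32.5·332.2500 = 10798.1250
edge 3: (16.5,28.5)→(15,33)  cross = 16.5·33 − 15·28.5 = 117.0000; (r_i+r_j)·cross = 31.5·117.0000 = 3685.5000
edge 4: (15,33)→(4.5,17.5)  cross = 15·17.5 − 4.5·33 = 114.0000; (r_i+r_j)·cross = 19.5·114.0000 = 2223.0000
edge 5: (4.5,17.5)→(4.5,6)  cross = 4.5·6 − 4.5·17.5 = -51.7500; (r_i+r_j)·cross = 9·-51.7500 = -465.7500
Σcross = 462.5000 → A = |Σcross|/2 = 231.2500 mm²
Σ(r_i+r_j)·cross = 15362.2500 → first moment M = |Σ|/6 = 2560.3750
R_c = M/A = 2560.3750/231.2500 = 11.0719 mm
θ = 287° = 5.009095 rad
V = θ·R_c·A = 5.009095·11.0719·231.2500 = 12825.161 mm³

Volume = 12825.161 mm³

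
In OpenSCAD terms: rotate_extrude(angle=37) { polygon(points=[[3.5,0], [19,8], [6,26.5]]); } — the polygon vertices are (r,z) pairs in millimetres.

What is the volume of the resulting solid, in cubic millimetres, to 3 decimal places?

Profile (r,z), 3 vertices: (3.5,0) (19,8) (6,26.5)
edge 0: (3.5,0)→(19,8)  cross = 3.5·8 − 19·0 = 28.0000; (r_i+r_j)·cross = 22.5·28.0000 = 630.0000
edge 1: (19,8)→(6,26.5)  cross = 19·26.5 − 6·8 = 455.5000; (r_i+r_j)·cross = 25·455.5000 = 11387.5000
edge 2: (6,26.5)→(3.5,0)  cross = 6·0 − 3.5·26.5 = -92.7500; (r_i+r_j)·cross = 9.5·-92.7500 = -881.1250
Σcross = 390.7500 → A = |Σcross|/2 = 195.3750 mm²
Σ(r_i+r_j)·cross = 11136.3750 → first moment M = |Σ|/6 = 1856.0625
R_c = M/A = 1856.0625/195.3750 = 9.5000 mm
θ = 37° = 0.645772 rad
V = θ·R_c·A = 0.645772·9.5000·195.3750 = 1198.593 mm³

Volume = 1198.593 mm³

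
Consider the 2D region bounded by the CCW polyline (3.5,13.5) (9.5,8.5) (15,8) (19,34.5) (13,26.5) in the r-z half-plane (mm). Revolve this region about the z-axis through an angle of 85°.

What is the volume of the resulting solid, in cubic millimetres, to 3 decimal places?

Volume = 3216.818 mm³

Profile (r,z), 5 vertices: (3.5,13.5) (9.5,8.5) (15,8) (19,34.5) (13,26.5)
edge 0: (3.5,13.5)→(9.5,8.5)  cross = 3.5·8.5 − 9.5·13.5 = -98.5000; (r_i+r_j)·cross = 13·-98.5000 = -1280.5000
edge 1: (9.5,8.5)→(15,8)  cross = 9.5·8 − 15·8.5 = -51.5000; (r_i+r_j)·cross = 24.5·-51.5000 = -1261.7500
edge 2: (15,8)→(19,34.5)  cross = 15·34.5 − 19·8 = 365.5000; (r_i+r_j)·cross = 34·365.5000 = 12427.0000
edge 3: (19,34.5)→(13,26.5)  cross = 19·26.5 − 13·34.5 = 55.0000; (r_i+r_j)·cross = 32·55.0000 = 1760.0000
edge 4: (13,26.5)→(3.5,13.5)  cross = 13·13.5 − 3.5·26.5 = 82.7500; (r_i+r_j)·cross = 16.5·82.7500 = 1365.3750
Σcross = 353.2500 → A = |Σcross|/2 = 176.6250 mm²
Σ(r_i+r_j)·cross = 13010.1250 → first moment M = |Σ|/6 = 2168.3542
R_c = M/A = 2168.3542/176.6250 = 12.2766 mm
θ = 85° = 1.483530 rad
V = θ·R_c·A = 1.483530·12.2766·176.6250 = 3216.818 mm³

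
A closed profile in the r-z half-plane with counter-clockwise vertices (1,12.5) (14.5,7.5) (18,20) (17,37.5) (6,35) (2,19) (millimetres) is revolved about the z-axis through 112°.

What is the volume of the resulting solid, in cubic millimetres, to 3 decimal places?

Profile (r,z), 6 vertices: (1,12.5) (14.5,7.5) (18,20) (17,37.5) (6,35) (2,19)
edge 0: (1,12.5)→(14.5,7.5)  cross = 1·7.5 − 14.5·12.5 = -173.7500; (r_i+r_j)·cross = 15.5·-173.7500 = -2693.1250
edge 1: (14.5,7.5)→(18,20)  cross = 14.5·20 − 18·7.5 = 155.0000; (r_i+r_j)·cross = 32.5·155.0000 = 5037.5000
edge 2: (18,20)→(17,37.5)  cross = 18·37.5 − 17·20 = 335.0000; (r_i+r_j)·cross = 35·335.0000 = 11725.0000
edge 3: (17,37.5)→(6,35)  cross = 17·35 − 6·37.5 = 370.0000; (r_i+r_j)·cross = 23·370.0000 = 8510.0000
edge 4: (6,35)→(2,19)  cross = 6·19 − 2·35 = 44.0000; (r_i+r_j)·cross = 8·44.0000 = 352.0000
edge 5: (2,19)→(1,12.5)  cross = 2·12.5 − 1·19 = 6.0000; (r_i+r_j)·cross = 3·6.0000 = 18.0000
Σcross = 736.2500 → A = |Σcross|/2 = 368.1250 mm²
Σ(r_i+r_j)·cross = 22949.3750 → first moment M = |Σ|/6 = 3824.8958
R_c = M/A = 3824.8958/368.1250 = 10.3902 mm
θ = 112° = 1.954769 rad
V = θ·R_c·A = 1.954769·10.3902·368.1250 = 7476.787 mm³

Volume = 7476.787 mm³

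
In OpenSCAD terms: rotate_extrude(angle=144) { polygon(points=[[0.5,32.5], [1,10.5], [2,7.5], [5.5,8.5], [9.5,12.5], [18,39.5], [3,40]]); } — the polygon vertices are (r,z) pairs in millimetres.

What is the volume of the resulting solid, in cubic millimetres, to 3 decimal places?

Volume = 6949.779 mm³

Profile (r,z), 7 vertices: (0.5,32.5) (1,10.5) (2,7.5) (5.5,8.5) (9.5,12.5) (18,39.5) (3,40)
edge 0: (0.5,32.5)→(1,10.5)  cross = 0.5·10.5 − 1·32.5 = -27.2500; (r_i+r_j)·cross = 1.5·-27.2500 = -40.8750
edge 1: (1,10.5)→(2,7.5)  cross = 1·7.5 − 2·10.5 = -13.5000; (r_i+r_j)·cross = 3·-13.5000 = -40.5000
edge 2: (2,7.5)→(5.5,8.5)  cross = 2·8.5 − 5.5·7.5 = -24.2500; (r_i+r_j)·cross = 7.5·-24.2500 = -181.8750
edge 3: (5.5,8.5)→(9.5,12.5)  cross = 5.5·12.5 − 9.5·8.5 = -12.0000; (r_i+r_j)·cross = 15·-12.0000 = -180.0000
edge 4: (9.5,12.5)→(18,39.5)  cross = 9.5·39.5 − 18·12.5 = 150.2500; (r_i+r_j)·cross = 27.5·150.2500 = 4131.8750
edge 5: (18,39.5)→(3,40)  cross = 18·40 − 3·39.5 = 601.5000; (r_i+r_j)·cross = 21·601.5000 = 12631.5000
edge 6: (3,40)→(0.5,32.5)  cross = 3·32.5 − 0.5·40 = 77.5000; (r_i+r_j)·cross = 3.5·77.5000 = 271.2500
Σcross = 752.2500 → A = |Σcross|/2 = 376.1250 mm²
Σ(r_i+r_j)·cross = 16591.3750 → first moment M = |Σ|/6 = 2765.2292
R_c = M/A = 2765.2292/376.1250 = 7.3519 mm
θ = 144° = 2.513274 rad
V = θ·R_c·A = 2.513274·7.3519·376.1250 = 6949.779 mm³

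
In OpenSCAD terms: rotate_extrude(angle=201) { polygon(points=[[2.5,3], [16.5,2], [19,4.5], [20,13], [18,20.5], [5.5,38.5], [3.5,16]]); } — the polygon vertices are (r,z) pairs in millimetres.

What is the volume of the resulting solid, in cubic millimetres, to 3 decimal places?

Profile (r,z), 7 vertices: (2.5,3) (16.5,2) (19,4.5) (20,13) (18,20.5) (5.5,38.5) (3.5,16)
edge 0: (2.5,3)→(16.5,2)  cross = 2.5·2 − 16.5·3 = -44.5000; (r_i+r_j)·cross = 19·-44.5000 = -845.5000
edge 1: (16.5,2)→(19,4.5)  cross = 16.5·4.5 − 19·2 = 36.2500; (r_i+r_j)·cross = 35.5·36.2500 = 1286.8750
edge 2: (19,4.5)→(20,13)  cross = 19·13 − 20·4.5 = 157.0000; (r_i+r_j)·cross = 39·157.0000 = 6123.0000
edge 3: (20,13)→(18,20.5)  cross = 20·20.5 − 18·13 = 176.0000; (r_i+r_j)·cross = 38·176.0000 = 6688.0000
edge 4: (18,20.5)→(5.5,38.5)  cross = 18·38.5 − 5.5·20.5 = 580.2500; (r_i+r_j)·cross = 23.5·580.2500 = 13635.8750
edge 5: (5.5,38.5)→(3.5,16)  cross = 5.5·16 − 3.5·38.5 = -46.7500; (r_i+r_j)·cross = 9·-46.7500 = -420.7500
edge 6: (3.5,16)→(2.5,3)  cross = 3.5·3 − 2.5·16 = -29.5000; (r_i+r_j)·cross = 6·-29.5000 = -177.0000
Σcross = 828.7500 → A = |Σcross|/2 = 414.3750 mm²
Σ(r_i+r_j)·cross = 26290.5000 → first moment M = |Σ|/6 = 4381.7500
R_c = M/A = 4381.7500/414.3750 = 10.5744 mm
θ = 201° = 3.508112 rad
V = θ·R_c·A = 3.508112·10.5744·414.3750 = 15371.669 mm³

Volume = 15371.669 mm³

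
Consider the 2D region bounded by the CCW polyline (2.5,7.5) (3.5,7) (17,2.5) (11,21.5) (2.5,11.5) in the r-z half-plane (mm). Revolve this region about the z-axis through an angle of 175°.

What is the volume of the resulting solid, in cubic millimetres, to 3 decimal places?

Profile (r,z), 5 vertices: (2.5,7.5) (3.5,7) (17,2.5) (11,21.5) (2.5,11.5)
edge 0: (2.5,7.5)→(3.5,7)  cross = 2.5·7 − 3.5·7.5 = -8.7500; (r_i+r_j)·cross = 6·-8.7500 = -52.5000
edge 1: (3.5,7)→(17,2.5)  cross = 3.5·2.5 − 17·7 = -110.2500; (r_i+r_j)·cross = 20.5·-110.2500 = -2260.1250
edge 2: (17,2.5)→(11,21.5)  cross = 17·21.5 − 11·2.5 = 338.0000; (r_i+r_j)·cross = 28·338.0000 = 9464.0000
edge 3: (11,21.5)→(2.5,11.5)  cross = 11·11.5 − 2.5·21.5 = 72.7500; (r_i+r_j)·cross = 13.5·72.7500 = 982.1250
edge 4: (2.5,11.5)→(2.5,7.5)  cross = 2.5·7.5 − 2.5·11.5 = -10.0000; (r_i+r_j)·cross = 5·-10.0000 = -50.0000
Σcross = 281.7500 → A = |Σcross|/2 = 140.8750 mm²
Σ(r_i+r_j)·cross = 8083.5000 → first moment M = |Σ|/6 = 1347.2500
R_c = M/A = 1347.2500/140.8750 = 9.5634 mm
θ = 175° = 3.054326 rad
V = θ·R_c·A = 3.054326·9.5634·140.8750 = 4114.941 mm³

Volume = 4114.941 mm³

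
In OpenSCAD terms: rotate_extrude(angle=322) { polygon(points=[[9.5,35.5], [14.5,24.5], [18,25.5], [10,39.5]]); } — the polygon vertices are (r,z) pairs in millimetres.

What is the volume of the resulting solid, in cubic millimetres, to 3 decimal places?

Profile (r,z), 4 vertices: (9.5,35.5) (14.5,24.5) (18,25.5) (10,39.5)
edge 0: (9.5,35.5)→(14.5,24.5)  cross = 9.5·24.5 − 14.5·35.5 = -282.0000; (r_i+r_j)·cross = 24·-282.0000 = -6768.0000
edge 1: (14.5,24.5)→(18,25.5)  cross = 14.5·25.5 − 18·24.5 = -71.2500; (r_i+r_j)·cross = 32.5·-71.2500 = -2315.6250
edge 2: (18,25.5)→(10,39.5)  cross = 18·39.5 − 10·25.5 = 456.0000; (r_i+r_j)·cross = 28·456.0000 = 12768.0000
edge 3: (10,39.5)→(9.5,35.5)  cross = 10·35.5 − 9.5·39.5 = -20.2500; (r_i+r_j)·cross = 19.5·-20.2500 = -394.8750
Σcross = 82.5000 → A = |Σcross|/2 = 41.2500 mm²
Σ(r_i+r_j)·cross = 3289.5000 → first moment M = |Σ|/6 = 548.2500
R_c = M/A = 548.2500/41.2500 = 13.2909 mm
θ = 322° = 5.619960 rad
V = θ·R_c·A = 5.619960·13.2909·41.2500 = 3081.143 mm³

Volume = 3081.143 mm³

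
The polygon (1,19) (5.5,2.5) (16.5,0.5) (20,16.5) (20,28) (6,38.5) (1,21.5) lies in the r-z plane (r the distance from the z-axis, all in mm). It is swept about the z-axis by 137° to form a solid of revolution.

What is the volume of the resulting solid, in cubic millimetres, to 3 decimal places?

Volume = 13367.301 mm³

Profile (r,z), 7 vertices: (1,19) (5.5,2.5) (16.5,0.5) (20,16.5) (20,28) (6,38.5) (1,21.5)
edge 0: (1,19)→(5.5,2.5)  cross = 1·2.5 − 5.5·19 = -102.0000; (r_i+r_j)·cross = 6.5·-102.0000 = -663.0000
edge 1: (5.5,2.5)→(16.5,0.5)  cross = 5.5·0.5 − 16.5·2.5 = -38.5000; (r_i+r_j)·cross = 22·-38.5000 = -847.0000
edge 2: (16.5,0.5)→(20,16.5)  cross = 16.5·16.5 − 20·0.5 = 262.2500; (r_i+r_j)·cross = 36.5·262.2500 = 9572.1250
edge 3: (20,16.5)→(20,28)  cross = 20·28 − 20·16.5 = 230.0000; (r_i+r_j)·cross = 40·230.0000 = 9200.0000
edge 4: (20,28)→(6,38.5)  cross = 20·38.5 − 6·28 = 602.0000; (r_i+r_j)·cross = 26·602.0000 = 15652.0000
edge 5: (6,38.5)→(1,21.5)  cross = 6·21.5 − 1·38.5 = 90.5000; (r_i+r_j)·cross = 7·90.5000 = 633.5000
edge 6: (1,21.5)→(1,19)  cross = 1·19 − 1·21.5 = -2.5000; (r_i+r_j)·cross = 2·-2.5000 = -5.0000
Σcross = 1041.7500 → A = |Σcross|/2 = 520.8750 mm²
Σ(r_i+r_j)·cross = 33542.6250 → first moment M = |Σ|/6 = 5590.4375
R_c = M/A = 5590.4375/520.8750 = 10.7328 mm
θ = 137° = 2.391101 rad
V = θ·R_c·A = 2.391101·10.7328·520.8750 = 13367.301 mm³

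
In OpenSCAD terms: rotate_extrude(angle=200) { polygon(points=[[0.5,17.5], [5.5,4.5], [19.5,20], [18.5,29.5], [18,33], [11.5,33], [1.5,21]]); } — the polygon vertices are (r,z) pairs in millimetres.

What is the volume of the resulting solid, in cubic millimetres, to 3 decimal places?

Volume = 11373.002 mm³

Profile (r,z), 7 vertices: (0.5,17.5) (5.5,4.5) (19.5,20) (18.5,29.5) (18,33) (11.5,33) (1.5,21)
edge 0: (0.5,17.5)→(5.5,4.5)  cross = 0.5·4.5 − 5.5·17.5 = -94.0000; (r_i+r_j)·cross = 6·-94.0000 = -564.0000
edge 1: (5.5,4.5)→(19.5,20)  cross = 5.5·20 − 19.5·4.5 = 22.2500; (r_i+r_j)·cross = 25·22.2500 = 556.2500
edge 2: (19.5,20)→(18.5,29.5)  cross = 19.5·29.5 − 18.5·20 = 205.2500; (r_i+r_j)·cross = 38·205.2500 = 7799.5000
edge 3: (18.5,29.5)→(18,33)  cross = 18.5·33 − 18·29.5 = 79.5000; (r_i+r_j)·cross = 36.5·79.5000 = 2901.7500
edge 4: (18,33)→(11.5,33)  cross = 18·33 − 11.5·33 = 214.5000; (r_i+r_j)·cross = 29.5·214.5000 = 6327.7500
edge 5: (11.5,33)→(1.5,21)  cross = 11.5·21 − 1.5·33 = 192.0000; (r_i+r_j)·cross = 13·192.0000 = 2496.0000
edge 6: (1.5,21)→(0.5,17.5)  cross = 1.5·17.5 − 0.5·21 = 15.7500; (r_i+r_j)·cross = 2·15.7500 = 31.5000
Σcross = 635.2500 → A = |Σcross|/2 = 317.6250 mm²
Σ(r_i+r_j)·cross = 19548.7500 → first moment M = |Σ|/6 = 3258.1250
R_c = M/A = 3258.1250/317.6250 = 10.2578 mm
θ = 200° = 3.490659 rad
V = θ·R_c·A = 3.490659·10.2578·317.6250 = 11373.002 mm³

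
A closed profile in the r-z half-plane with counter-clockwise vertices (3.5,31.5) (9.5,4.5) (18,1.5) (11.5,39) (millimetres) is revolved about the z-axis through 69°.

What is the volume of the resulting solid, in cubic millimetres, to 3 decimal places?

Volume = 3625.928 mm³

Profile (r,z), 4 vertices: (3.5,31.5) (9.5,4.5) (18,1.5) (11.5,39)
edge 0: (3.5,31.5)→(9.5,4.5)  cross = 3.5·4.5 − 9.5·31.5 = -283.5000; (r_i+r_j)·cross = 13·-283.5000 = -3685.5000
edge 1: (9.5,4.5)→(18,1.5)  cross = 9.5·1.5 − 18·4.5 = -66.7500; (r_i+r_j)·cross = 27.5·-66.7500 = -1835.6250
edge 2: (18,1.5)→(11.5,39)  cross = 18·39 − 11.5·1.5 = 684.7500; (r_i+r_j)·cross = 29.5·684.7500 = 20200.1250
edge 3: (11.5,39)→(3.5,31.5)  cross = 11.5·31.5 − 3.5·39 = 225.7500; (r_i+r_j)·cross = 15·225.7500 = 3386.2500
Σcross = 560.2500 → A = |Σcross|/2 = 280.1250 mm²
Σ(r_i+r_j)·cross = 18065.2500 → first moment M = |Σ|/6 = 3010.8750
R_c = M/A = 3010.8750/280.1250 = 10.7483 mm
θ = 69° = 1.204277 rad
V = θ·R_c·A = 1.204277·10.7483·280.1250 = 3625.928 mm³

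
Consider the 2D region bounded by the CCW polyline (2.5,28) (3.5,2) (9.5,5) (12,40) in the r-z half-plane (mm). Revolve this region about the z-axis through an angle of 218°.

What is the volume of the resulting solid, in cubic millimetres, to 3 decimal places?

Profile (r,z), 4 vertices: (2.5,28) (3.5,2) (9.5,5) (12,40)
edge 0: (2.5,28)→(3.5,2)  cross = 2.5·2 − 3.5·28 = -93.0000; (r_i+r_j)·cross = 6·-93.0000 = -558.0000
edge 1: (3.5,2)→(9.5,5)  cross = 3.5·5 − 9.5·2 = -1.5000; (r_i+r_j)·cross = 13·-1.5000 = -19.5000
edge 2: (9.5,5)→(12,40)  cross = 9.5·40 − 12·5 = 320.0000; (r_i+r_j)·cross = 21.5·320.0000 = 6880.0000
edge 3: (12,40)→(2.5,28)  cross = 12·28 − 2.5·40 = 236.0000; (r_i+r_j)·cross = 14.5·236.0000 = 3422.0000
Σcross = 461.5000 → A = |Σcross|/2 = 230.7500 mm²
Σ(r_i+r_j)·cross = 9724.5000 → first moment M = |Σ|/6 = 1620.7500
R_c = M/A = 1620.7500/230.7500 = 7.0238 mm
θ = 218° = 3.804818 rad
V = θ·R_c·A = 3.804818·7.0238·230.7500 = 6166.658 mm³

Volume = 6166.658 mm³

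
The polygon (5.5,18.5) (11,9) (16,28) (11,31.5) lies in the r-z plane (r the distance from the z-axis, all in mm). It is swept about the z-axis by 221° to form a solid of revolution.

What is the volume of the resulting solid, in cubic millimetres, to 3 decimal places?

Profile (r,z), 4 vertices: (5.5,18.5) (11,9) (16,28) (11,31.5)
edge 0: (5.5,18.5)→(11,9)  cross = 5.5·9 − 11·18.5 = -154.0000; (r_i+r_j)·cross = 16.5·-154.0000 = -2541.0000
edge 1: (11,9)→(16,28)  cross = 11·28 − 16·9 = 164.0000; (r_i+r_j)·cross = 27·164.0000 = 4428.0000
edge 2: (16,28)→(11,31.5)  cross = 16·31.5 − 11·28 = 196.0000; (r_i+r_j)·cross = 27·196.0000 = 5292.0000
edge 3: (11,31.5)→(5.5,18.5)  cross = 11·18.5 − 5.5·31.5 = 30.2500; (r_i+r_j)·cross = 16.5·30.2500 = 499.1250
Σcross = 236.2500 → A = |Σcross|/2 = 118.1250 mm²
Σ(r_i+r_j)·cross = 7678.1250 → first moment M = |Σ|/6 = 1279.6875
R_c = M/A = 1279.6875/118.1250 = 10.8333 mm
θ = 221° = 3.857178 rad
V = θ·R_c·A = 3.857178·10.8333·118.1250 = 4935.982 mm³

Volume = 4935.982 mm³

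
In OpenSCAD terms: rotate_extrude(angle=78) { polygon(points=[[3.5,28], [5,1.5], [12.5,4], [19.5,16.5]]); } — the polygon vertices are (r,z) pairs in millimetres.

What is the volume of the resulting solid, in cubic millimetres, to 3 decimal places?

Profile (r,z), 4 vertices: (3.5,28) (5,1.5) (12.5,4) (19.5,16.5)
edge 0: (3.5,28)→(5,1.5)  cross = 3.5·1.5 − 5·28 = -134.7500; (r_i+r_j)·cross = 8.5·-134.7500 = -1145.3750
edge 1: (5,1.5)→(12.5,4)  cross = 5·4 − 12.5·1.5 = 1.2500; (r_i+r_j)·cross = 17.5·1.2500 = 21.8750
edge 2: (12.5,4)→(19.5,16.5)  cross = 12.5·16.5 − 19.5·4 = 128.2500; (r_i+r_j)·cross = 32·128.2500 = 4104.0000
edge 3: (19.5,16.5)→(3.5,28)  cross = 19.5·28 − 3.5·16.5 = 488.2500; (r_i+r_j)·cross = 23·488.2500 = 11229.7500
Σcross = 483.0000 → A = |Σcross|/2 = 241.5000 mm²
Σ(r_i+r_j)·cross = 14210.2500 → first moment M = |Σ|/6 = 2368.3750
R_c = M/A = 2368.3750/241.5000 = 9.8069 mm
θ = 78° = 1.361357 rad
V = θ·R_c·A = 1.361357·9.8069·241.5000 = 3224.203 mm³

Volume = 3224.203 mm³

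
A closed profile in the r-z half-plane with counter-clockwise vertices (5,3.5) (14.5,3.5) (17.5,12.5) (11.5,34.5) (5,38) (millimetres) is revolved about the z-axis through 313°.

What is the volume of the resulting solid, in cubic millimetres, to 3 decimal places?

Volume = 17454.700 mm³

Profile (r,z), 5 vertices: (5,3.5) (14.5,3.5) (17.5,12.5) (11.5,34.5) (5,38)
edge 0: (5,3.5)→(14.5,3.5)  cross = 5·3.5 − 14.5·3.5 = -33.2500; (r_i+r_j)·cross = 19.5·-33.2500 = -648.3750
edge 1: (14.5,3.5)→(17.5,12.5)  cross = 14.5·12.5 − 17.5·3.5 = 120.0000; (r_i+r_j)·cross = 32·120.0000 = 3840.0000
edge 2: (17.5,12.5)→(11.5,34.5)  cross = 17.5·34.5 − 11.5·12.5 = 460.0000; (r_i+r_j)·cross = 29·460.0000 = 13340.0000
edge 3: (11.5,34.5)→(5,38)  cross = 11.5·38 − 5·34.5 = 264.5000; (r_i+r_j)·cross = 16.5·264.5000 = 4364.2500
edge 4: (5,38)→(5,3.5)  cross = 5·3.5 − 5·38 = -172.5000; (r_i+r_j)·cross = 10·-172.5000 = -1725.0000
Σcross = 638.7500 → A = |Σcross|/2 = 319.3750 mm²
Σ(r_i+r_j)·cross = 19170.8750 → first moment M = |Σ|/6 = 3195.1458
R_c = M/A = 3195.1458/319.3750 = 10.0044 mm
θ = 313° = 5.462881 rad
V = θ·R_c·A = 5.462881·10.0044·319.3750 = 17454.700 mm³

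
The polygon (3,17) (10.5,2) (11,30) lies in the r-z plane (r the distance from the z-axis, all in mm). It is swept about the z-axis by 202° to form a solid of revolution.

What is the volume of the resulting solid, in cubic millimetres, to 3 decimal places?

Volume = 3131.142 mm³

Profile (r,z), 3 vertices: (3,17) (10.5,2) (11,30)
edge 0: (3,17)→(10.5,2)  cross = 3·2 − 10.5·17 = -172.5000; (r_i+r_j)·cross = 13.5·-172.5000 = -2328.7500
edge 1: (10.5,2)→(11,30)  cross = 10.5·30 − 11·2 = 293.0000; (r_i+r_j)·cross = 21.5·293.0000 = 6299.5000
edge 2: (11,30)→(3,17)  cross = 11·17 − 3·30 = 97.0000; (r_i+r_j)·cross = 14·97.0000 = 1358.0000
Σcross = 217.5000 → A = |Σcross|/2 = 108.7500 mm²
Σ(r_i+r_j)·cross = 5328.7500 → first moment M = |Σ|/6 = 888.1250
R_c = M/A = 888.1250/108.7500 = 8.1667 mm
θ = 202° = 3.525565 rad
V = θ·R_c·A = 3.525565·8.1667·108.7500 = 3131.142 mm³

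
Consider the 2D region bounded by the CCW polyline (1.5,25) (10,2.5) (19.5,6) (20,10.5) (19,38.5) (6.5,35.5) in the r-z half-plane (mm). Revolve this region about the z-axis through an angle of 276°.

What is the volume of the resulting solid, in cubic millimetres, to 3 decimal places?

Volume = 27930.801 mm³

Profile (r,z), 6 vertices: (1.5,25) (10,2.5) (19.5,6) (20,10.5) (19,38.5) (6.5,35.5)
edge 0: (1.5,25)→(10,2.5)  cross = 1.5·2.5 − 10·25 = -246.2500; (r_i+r_j)·cross = 11.5·-246.2500 = -2831.8750
edge 1: (10,2.5)→(19.5,6)  cross = 10·6 − 19.5·2.5 = 11.2500; (r_i+r_j)·cross = 29.5·11.2500 = 331.8750
edge 2: (19.5,6)→(20,10.5)  cross = 19.5·10.5 − 20·6 = 84.7500; (r_i+r_j)·cross = 39.5·84.7500 = 3347.6250
edge 3: (20,10.5)→(19,38.5)  cross = 20·38.5 − 19·10.5 = 570.5000; (r_i+r_j)·cross = 39·570.5000 = 22249.5000
edge 4: (19,38.5)→(6.5,35.5)  cross = 19·35.5 − 6.5·38.5 = 424.2500; (r_i+r_j)·cross = 25.5·424.2500 = 10818.3750
edge 5: (6.5,35.5)→(1.5,25)  cross = 6.5·25 − 1.5·35.5 = 109.2500; (r_i+r_j)·cross = 8·109.2500 = 874.0000
Σcross = 953.7500 → A = |Σcross|/2 = 476.8750 mm²
Σ(r_i+r_j)·cross = 34789.5000 → first moment M = |Σ|/6 = 5798.2500
R_c = M/A = 5798.2500/476.8750 = 12.1588 mm
θ = 276° = 4.817109 rad
V = θ·R_c·A = 4.817109·12.1588·476.8750 = 27930.801 mm³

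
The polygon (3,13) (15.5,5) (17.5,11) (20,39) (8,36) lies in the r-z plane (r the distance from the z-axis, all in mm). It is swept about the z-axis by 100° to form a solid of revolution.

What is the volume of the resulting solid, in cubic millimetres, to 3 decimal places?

Volume = 8148.506 mm³

Profile (r,z), 5 vertices: (3,13) (15.5,5) (17.5,11) (20,39) (8,36)
edge 0: (3,13)→(15.5,5)  cross = 3·5 − 15.5·13 = -186.5000; (r_i+r_j)·cross = 18.5·-186.5000 = -3450.2500
edge 1: (15.5,5)→(17.5,11)  cross = 15.5·11 − 17.5·5 = 83.0000; (r_i+r_j)·cross = 33·83.0000 = 2739.0000
edge 2: (17.5,11)→(20,39)  cross = 17.5·39 − 20·11 = 462.5000; (r_i+r_j)·cross = 37.5·462.5000 = 17343.7500
edge 3: (20,39)→(8,36)  cross = 20·36 − 8·39 = 408.0000; (r_i+r_j)·cross = 28·408.0000 = 11424.0000
edge 4: (8,36)→(3,13)  cross = 8·13 − 3·36 = -4.0000; (r_i+r_j)·cross = 11·-4.0000 = -44.0000
Σcross = 763.0000 → A = |Σcross|/2 = 381.5000 mm²
Σ(r_i+r_j)·cross = 28012.5000 → first moment M = |Σ|/6 = 4668.7500
R_c = M/A = 4668.7500/381.5000 = 12.2379 mm
θ = 100° = 1.745329 rad
V = θ·R_c·A = 1.745329·12.2379·381.5000 = 8148.506 mm³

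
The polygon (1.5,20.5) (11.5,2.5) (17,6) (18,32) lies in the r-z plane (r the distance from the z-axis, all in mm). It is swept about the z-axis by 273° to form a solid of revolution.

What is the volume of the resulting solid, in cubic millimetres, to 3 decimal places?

Profile (r,z), 4 vertices: (1.5,20.5) (11.5,2.5) (17,6) (18,32)
edge 0: (1.5,20.5)→(11.5,2.5)  cross = 1.5·2.5 − 11.5·20.5 = -232.0000; (r_i+r_j)·cross = 13·-232.0000 = -3016.0000
edge 1: (11.5,2.5)→(17,6)  cross = 11.5·6 − 17·2.5 = 26.5000; (r_i+r_j)·cross = 28.5·26.5000 = 755.2500
edge 2: (17,6)→(18,32)  cross = 17·32 − 18·6 = 436.0000; (r_i+r_j)·cross = 35·436.0000 = 15260.0000
edge 3: (18,32)→(1.5,20.5)  cross = 18·20.5 − 1.5·32 = 321.0000; (r_i+r_j)·cross = 19.5·321.0000 = 6259.5000
Σcross = 551.5000 → A = |Σcross|/2 = 275.7500 mm²
Σ(r_i+r_j)·cross = 19258.7500 → first moment M = |Σ|/6 = 3209.7917
R_c = M/A = 3209.7917/275.7500 = 11.6402 mm
θ = 273° = 4.764749 rad
V = θ·R_c·A = 4.764749·11.6402·275.7500 = 15293.851 mm³

Volume = 15293.851 mm³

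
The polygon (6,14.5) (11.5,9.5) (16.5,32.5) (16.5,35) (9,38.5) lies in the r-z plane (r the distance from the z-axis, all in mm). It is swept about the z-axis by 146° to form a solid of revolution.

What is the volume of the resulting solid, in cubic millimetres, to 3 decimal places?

Profile (r,z), 5 vertices: (6,14.5) (11.5,9.5) (16.5,32.5) (16.5,35) (9,38.5)
edge 0: (6,14.5)→(11.5,9.5)  cross = 6·9.5 − 11.5·14.5 = -109.7500; (r_i+r_j)·cross = 17.5·-109.7500 = -1920.6250
edge 1: (11.5,9.5)→(16.5,32.5)  cross = 11.5·32.5 − 16.5·9.5 = 217.0000; (r_i+r_j)·cross = 28·217.0000 = 6076.0000
edge 2: (16.5,32.5)→(16.5,35)  cross = 16.5·35 − 16.5·32.5 = 41.2500; (r_i+r_j)·cross = 33·41.2500 = 1361.2500
edge 3: (16.5,35)→(9,38.5)  cross = 16.5·38.5 − 9·35 = 320.2500; (r_i+r_j)·cross = 25.5·320.2500 = 8166.3750
edge 4: (9,38.5)→(6,14.5)  cross = 9·14.5 − 6·38.5 = -100.5000; (r_i+r_j)·cross = 15·-100.5000 = -1507.5000
Σcross = 368.2500 → A = |Σcross|/2 = 184.1250 mm²
Σ(r_i+r_j)·cross = 12175.5000 → first moment M = |Σ|/6 = 2029.2500
R_c = M/A = 2029.2500/184.1250 = 11.0210 mm
θ = 146° = 2.548181 rad
V = θ·R_c·A = 2.548181·11.0210·184.1250 = 5170.896 mm³

Volume = 5170.896 mm³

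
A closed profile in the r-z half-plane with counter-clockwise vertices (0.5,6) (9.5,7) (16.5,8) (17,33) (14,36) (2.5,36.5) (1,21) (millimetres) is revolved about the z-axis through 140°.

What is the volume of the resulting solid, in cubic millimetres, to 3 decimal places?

Volume = 9679.567 mm³

Profile (r,z), 7 vertices: (0.5,6) (9.5,7) (16.5,8) (17,33) (14,36) (2.5,36.5) (1,21)
edge 0: (0.5,6)→(9.5,7)  cross = 0.5·7 − 9.5·6 = -53.5000; (r_i+r_j)·cross = 10·-53.5000 = -535.0000
edge 1: (9.5,7)→(16.5,8)  cross = 9.5·8 − 16.5·7 = -39.5000; (r_i+r_j)·cross = 26·-39.5000 = -1027.0000
edge 2: (16.5,8)→(17,33)  cross = 16.5·33 − 17·8 = 408.5000; (r_i+r_j)·cross = 33.5·408.5000 = 13684.7500
edge 3: (17,33)→(14,36)  cross = 17·36 − 14·33 = 150.0000; (r_i+r_j)·cross = 31·150.0000 = 4650.0000
edge 4: (14,36)→(2.5,36.5)  cross = 14·36.5 − 2.5·36 = 421.0000; (r_i+r_j)·cross = 16.5·421.0000 = 6946.5000
edge 5: (2.5,36.5)→(1,21)  cross = 2.5·21 − 1·36.5 = 16.0000; (r_i+r_j)·cross = 3.5·16.0000 = 56.0000
edge 6: (1,21)→(0.5,6)  cross = 1·6 − 0.5·21 = -4.5000; (r_i+r_j)·cross = 1.5·-4.5000 = -6.7500
Σcross = 898.0000 → A = |Σcross|/2 = 449.0000 mm²
Σ(r_i+r_j)·cross = 23768.5000 → first moment M = |Σ|/6 = 3961.4167
R_c = M/A = 3961.4167/449.0000 = 8.8228 mm
θ = 140° = 2.443461 rad
V = θ·R_c·A = 2.443461·8.8228·449.0000 = 9679.567 mm³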